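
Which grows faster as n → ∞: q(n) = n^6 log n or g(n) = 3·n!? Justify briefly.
Comparing growth rates:
Growth-rate hierarchy: log n ≺ any polynomial ≺ any exponential cⁿ (c>1) ≺ n! ≺ nⁿ.
factorial dominates polynomial degree 6 (with log factor) asymptotically.

g(n) grows faster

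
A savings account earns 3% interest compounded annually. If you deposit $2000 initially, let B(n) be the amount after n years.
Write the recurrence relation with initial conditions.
Each year the balance grows by 3%, i.e. is multiplied by 1 + 3/100 = 1.03, so B(n) = 1.03 × B(n-1). The initial deposit gives B(0) = 2000.
Unrolling gives the closed form B(n) = 2000 × (1.03)ⁿ.

B(n) = 1.03 × B(n-1), B(0) = 2000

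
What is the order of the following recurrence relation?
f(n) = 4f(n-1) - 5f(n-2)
The order is the largest lag k for which f(n-k) appears. Here the deepest term is f(n-2), so the order is 2.

Order 2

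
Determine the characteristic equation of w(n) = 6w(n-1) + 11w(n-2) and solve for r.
Substitute w(n) = rⁿ and divide through by rⁿ⁻²: r² - 6r - 11 = 0
Discriminant: 6² + 4·11 = 80, not a perfect square, so by the quadratic formula r = (6 ± √80)/2.
General solution: w(n) = A·r₁ⁿ + B·r₂ⁿ where r₁,r₂ = (6 ± √80)/2

Characteristic: r² - 6r - 11 = 0, Roots: r = (6 ± √80)/2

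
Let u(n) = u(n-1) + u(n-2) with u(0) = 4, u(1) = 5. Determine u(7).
Computing the sequence terms:
4, 5, 9, 14, 23, 37, 60, 97

97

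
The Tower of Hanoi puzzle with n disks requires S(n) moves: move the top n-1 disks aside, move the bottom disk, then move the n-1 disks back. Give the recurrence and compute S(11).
Moving n disks = move the top n-1 disks aside (S(n-1) moves) + move the largest disk (1 move) + move the n-1 disks back on top (S(n-1) moves), so S(n) = 2S(n-1) + 1, with S(1) = 1 (a single disk takes one move).
First terms: 1, 3, 7, 15, 31, 63, … — each is one less than a power of 2. Indeed S(n) + 1 = 2(S(n-1) + 1) with S(1) + 1 = 2, so S(n) + 1 = 2ⁿ and S(n) = 2ⁿ - 1.
Hence S(11) = 2^11 - 1 = 2048 - 1 = 2047.

S(n) = 2S(n-1) + 1, S(1) = 1; S(11) = 2047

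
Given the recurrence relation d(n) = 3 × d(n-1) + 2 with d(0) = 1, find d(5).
Computing step by step:
d(0) = 1
d(1) = 3 × 1 + 2 = 5
d(2) = 3 × 5 + 2 = 17
d(3) = 3 × 17 + 2 = 53
d(4) = 3 × 53 + 2 = 161
d(5) = 3 × 161 + 2 = 485

485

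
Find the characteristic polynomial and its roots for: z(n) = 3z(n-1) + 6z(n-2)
Substitute z(n) = rⁿ and divide through by rⁿ⁻²: r² - 3r - 6 = 0
Discriminant: 3² + 4·6 = 33, not a perfect square, so by the quadratic formula r = (3 ± √33)/2.
General solution: z(n) = A·r₁ⁿ + B·r₂ⁿ where r₁,r₂ = (3 ± √33)/2

Characteristic: r² - 3r - 6 = 0, Roots: r = (3 ± √33)/2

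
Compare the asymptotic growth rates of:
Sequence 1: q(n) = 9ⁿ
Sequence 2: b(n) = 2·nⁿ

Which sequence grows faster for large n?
Comparing growth rates:
Growth-rate hierarchy: log n ≺ any polynomial ≺ any exponential cⁿ (c>1) ≺ n! ≺ nⁿ.
super-exponential nⁿ dominates exponential base 9 asymptotically.

b(n) grows faster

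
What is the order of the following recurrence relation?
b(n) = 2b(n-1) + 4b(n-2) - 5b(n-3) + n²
The order is the largest lag k for which b(n-k) appears. Here the deepest term is b(n-3) (the n² term is non-homogeneous and does not affect the order), so the order is 3.

Order 3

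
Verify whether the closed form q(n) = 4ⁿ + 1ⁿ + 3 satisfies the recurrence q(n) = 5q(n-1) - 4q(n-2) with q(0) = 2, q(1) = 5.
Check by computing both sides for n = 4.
From the recurrence with q(0) = 2, q(1) = 5:
  q(0) = 2, q(1) = 5, q(2) = 17, q(3) = 65, q(4) = 257
  so the recurrence gives q(4) = 257.
From the proposed closed form q(n) = 4ⁿ + 1ⁿ + 3:
  q(4) = 260.
The recurrence gives 257 but the closed form gives 260, so the closed form does not satisfy the recurrence.

No, the closed form is incorrect.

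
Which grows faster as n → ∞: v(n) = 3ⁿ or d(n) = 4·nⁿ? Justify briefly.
Comparing growth rates:
Growth-rate hierarchy: log n ≺ any polynomial ≺ any exponential cⁿ (c>1) ≺ n! ≺ nⁿ.
super-exponential nⁿ dominates exponential base 3 asymptotically.

d(n) grows faster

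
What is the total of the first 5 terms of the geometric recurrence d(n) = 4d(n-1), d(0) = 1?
Computing the sequence terms: 1, 4, 16, 64, 256
Adding these values together:

341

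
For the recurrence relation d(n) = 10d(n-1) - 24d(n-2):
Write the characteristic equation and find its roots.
Substitute d(n) = rⁿ and divide through by rⁿ⁻²: r² - 10r + 24 = 0
Factor: (r - 6)(r - 4) = 0, so r = 6, 4.
General solution: d(n) = A·6ⁿ + B·4ⁿ

Characteristic: r² - 10r + 24 = 0, Roots: r = 6, 4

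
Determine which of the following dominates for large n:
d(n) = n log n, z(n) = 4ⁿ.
Comparing growth rates:
Growth-rate hierarchy: log n ≺ any polynomial ≺ any exponential cⁿ (c>1) ≺ n! ≺ nⁿ.
exponential base 4 dominates polynomial degree 1 (with log factor) asymptotically.

z(n) grows faster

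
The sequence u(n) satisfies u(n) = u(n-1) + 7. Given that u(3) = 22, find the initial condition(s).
u(3) = u(0) + 3·7, so u(0) = 22 - 21 = 1.

u(0) = 1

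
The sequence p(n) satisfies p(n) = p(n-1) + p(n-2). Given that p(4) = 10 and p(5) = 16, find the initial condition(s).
Work backwards using p(k) = p(k+2) - p(k+1):
p(3) = p(5) - p(4) = 16 - 10 = 6
p(2) = p(4) - p(3) = 10 - 6 = 4
p(1) = p(3) - p(2) = 6 - 4 = 2
p(0) = p(2) - p(1) = 4 - 2 = 2

p(0) = 2, p(1) = 2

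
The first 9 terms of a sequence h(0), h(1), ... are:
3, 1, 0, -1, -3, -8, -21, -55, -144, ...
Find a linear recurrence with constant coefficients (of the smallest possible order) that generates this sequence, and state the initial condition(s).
Look for the lowest-order linear relation among consecutive terms.
Observation: h(n) - 3·h(n-1) - (-1)·h(n-2) = 0 holds for the shown terms, and no order-1 relation h(n) = α·h(n-1) + β fits.
Check at n=3: 3·0 + (-1)·1 = -1. ✓

h(n) = 3h(n-1) - h(n-2), h(0) = 3, h(1) = 1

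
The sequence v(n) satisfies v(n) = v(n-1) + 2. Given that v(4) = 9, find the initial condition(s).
v(4) = v(0) + 4·2, so v(0) = 9 - 8 = 1.

v(0) = 1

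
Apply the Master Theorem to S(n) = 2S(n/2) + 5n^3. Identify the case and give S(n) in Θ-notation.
Master Theorem template: S(n) = a·S(n/b) + f(n).
Here: a=2, b=2, f(n)=5n^3
Compute log_b(a) = log_2(2) = 1.
f(n) = 5n^3 = Ω(n^(1+ε)) with ε = 2, and the regularity condition holds (a·f(n/b) = (a/b^3)·f(n) with a/b^3 = 2^-2 < 1). Case 3: S(n) = Θ(f(n)) = Θ(n^3).

Case 3: S(n) = Θ(n^3)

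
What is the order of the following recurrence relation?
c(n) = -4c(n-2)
The order is the largest lag k for which c(n-k) appears. Here the deepest term is c(n-2), so the order is 2.

Order 2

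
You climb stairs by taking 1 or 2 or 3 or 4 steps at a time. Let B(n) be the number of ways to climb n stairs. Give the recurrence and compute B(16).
Condition on the size of the last step (1 to 4): before it there were n-1, …, n-4 stairs climbed, and these cases are disjoint, so B(n) = B(n-1) + B(n-2) + B(n-3) + B(n-4) (order-4 linear recurrence).
Initial conditions by direct count (compositions of i into parts ≤ 4): B(1) = 1; B(2) = 2; B(3) = 4; B(4) = 8.
Iterating the recurrence: B(5) = 15, B(6) = 29, B(7) = 56, B(8) = 108, B(9) = 208, B(10) = 401, B(11) = 773, B(12) = 1490, B(13) = 2872, B(14) = 5536, B(15) = 10671, B(16) = 20569.

B(n) = B(n-1) + B(n-2) + B(n-3) + B(n-4), B(1) = 1, B(2) = 2, B(3) = 4, B(4) = 8; B(16) = 20569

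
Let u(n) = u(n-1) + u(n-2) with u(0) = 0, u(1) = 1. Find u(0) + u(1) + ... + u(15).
Computing the sequence terms: 0, 1, 1, 2, 3, 5, 8, 13, 21, 34, 55, 89, 144, 233, 377, 610
Adding these values together:

1596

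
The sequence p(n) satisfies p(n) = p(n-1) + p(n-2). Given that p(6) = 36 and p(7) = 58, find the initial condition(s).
Work backwards using p(k) = p(k+2) - p(k+1):
p(5) = p(7) - p(6) = 58 - 36 = 22
p(4) = p(6) - p(5) = 36 - 22 = 14
p(3) = p(5) - p(4) = 22 - 14 = 8
p(2) = p(4) - p(3) = 14 - 8 = 6
p(1) = p(3) - p(2) = 8 - 6 = 2
p(0) = p(2) - p(1) = 6 - 2 = 4

p(0) = 4, p(1) = 2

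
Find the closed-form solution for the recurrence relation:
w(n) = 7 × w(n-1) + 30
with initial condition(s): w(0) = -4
Recurrence: w(n) = 7 × w(n-1) + 30, initial: w(0) = -4.
Try w(n) = A·7ⁿ + C. Substituting: A·7ⁿ + C = 7(A·7ⁿ⁻¹ + C) + 30 = A·7ⁿ + 7C + 30, so C = 7C + 30, giving C = -5. Then w(0) = A - 5 = -4 gives A = 1.

w(n) = 7ⁿ - 5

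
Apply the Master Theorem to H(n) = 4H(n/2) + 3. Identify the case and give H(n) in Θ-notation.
Master Theorem template: H(n) = a·H(n/b) + f(n).
Here: a=4, b=2, f(n)=3
Compute log_b(a) = log_2(4) = 2.
f(n) = 3 = O(n^(2-ε)) with ε = 2. Case 1: H(n) = Θ(n^log_b(a)) = Θ(n^2).

Case 1: H(n) = Θ(n^2)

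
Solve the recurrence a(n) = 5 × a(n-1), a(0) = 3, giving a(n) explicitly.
Recurrence: a(n) = 5 × a(n-1), initial: a(0) = 3.
Each term is 5 times the previous, so this is geometric with ratio 5. After n steps: a(n) = a(0)·5ⁿ = 3·5ⁿ.

a(n) = 3·5ⁿ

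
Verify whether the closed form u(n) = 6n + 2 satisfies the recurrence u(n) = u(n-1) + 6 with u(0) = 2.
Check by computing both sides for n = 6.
From the recurrence with u(0) = 2:
  u(0) = 2, u(1) = 8, u(2) = 14, u(3) = 20, u(4) = 26, u(5) = 32, u(6) = 38
  so the recurrence gives u(6) = 38.
From the proposed closed form u(n) = 6n + 2:
  u(6) = 38.
Both sides give 38 at n = 6, and the initial condition(s) match, so the closed form is consistent.

Yes, the closed form is correct.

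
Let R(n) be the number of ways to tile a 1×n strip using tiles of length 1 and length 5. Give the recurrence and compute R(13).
Condition on the last tile: it has length 1 (leaving a 1×(n-1) strip) or length 5 (leaving a 1×(n-5) strip), so R(n) = R(n-1) + R(n-5) (order-5 linear recurrence).
For 0 ≤ i < 5 only unit tiles fit, so R(i) = 1.
Iterating the recurrence: R(5) = 2, R(6) = 3, R(7) = 4, R(8) = 5, R(9) = 6, R(10) = 8, R(11) = 11, R(12) = 15, R(13) = 20.

R(n) = R(n-1) + R(n-5), with R(i) = 1 for 0 ≤ i < 5; R(13) = 20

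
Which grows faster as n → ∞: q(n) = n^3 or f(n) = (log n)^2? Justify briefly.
Comparing growth rates:
Growth-rate hierarchy: log n ≺ any polynomial ≺ any exponential cⁿ (c>1) ≺ n! ≺ nⁿ.
polynomial degree 3 dominates polylogarithmic (log n)^2 asymptotically.

q(n) grows faster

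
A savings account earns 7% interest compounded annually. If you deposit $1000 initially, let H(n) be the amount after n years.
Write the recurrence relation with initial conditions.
Each year the balance grows by 7%, i.e. is multiplied by 1 + 7/100 = 1.07, so H(n) = 1.07 × H(n-1). The initial deposit gives H(0) = 1000.
Unrolling gives the closed form H(n) = 1000 × (1.07)ⁿ.

H(n) = 1.07 × H(n-1), H(0) = 1000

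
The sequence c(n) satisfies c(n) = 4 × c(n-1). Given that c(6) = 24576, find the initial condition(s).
In general c(n) = 4ⁿ · c(0). At n = 6: c(0) = c(6) / 4^6 = 24576 / 4096 = 6.

c(0) = 6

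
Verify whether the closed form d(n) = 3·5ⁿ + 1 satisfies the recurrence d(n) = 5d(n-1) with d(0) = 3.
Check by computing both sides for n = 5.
From the recurrence with d(0) = 3:
  d(0) = 3, d(1) = 15, d(2) = 75, d(3) = 375, d(4) = 1875, d(5) = 9375
  so the recurrence gives d(5) = 9375.
From the proposed closed form d(n) = 3·5ⁿ + 1:
  d(5) = 9376.
The recurrence gives 9375 but the closed form gives 9376, so the closed form does not satisfy the recurrence.

No, the closed form is incorrect.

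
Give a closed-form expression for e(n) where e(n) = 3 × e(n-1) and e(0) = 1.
Recurrence: e(n) = 3 × e(n-1), initial: e(0) = 1.
Each term is 3 times the previous, so this is geometric with ratio 3. After n steps: e(n) = e(0)·3ⁿ = 3ⁿ.

e(n) = 3ⁿ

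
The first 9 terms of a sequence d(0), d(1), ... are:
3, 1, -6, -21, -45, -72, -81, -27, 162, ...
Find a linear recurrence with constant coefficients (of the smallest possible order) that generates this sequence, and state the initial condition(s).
Look for the lowest-order linear relation among consecutive terms.
Observation: d(n) - 3·d(n-1) - (-3)·d(n-2) = 0 holds for the shown terms, and no order-1 relation d(n) = α·d(n-1) + β fits.
Check at n=3: 3·-6 + (-3)·1 = -21. ✓

d(n) = 3d(n-1) - 3d(n-2), d(0) = 3, d(1) = 1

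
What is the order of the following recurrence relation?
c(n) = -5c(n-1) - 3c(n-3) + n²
The order is the largest lag k for which c(n-k) appears. Here the deepest term is c(n-3) (the n² term is non-homogeneous and does not affect the order), so the order is 3.

Order 3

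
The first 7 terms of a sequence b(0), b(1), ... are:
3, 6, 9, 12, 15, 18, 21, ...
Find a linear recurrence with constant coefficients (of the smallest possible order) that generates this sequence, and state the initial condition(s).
Look for the lowest-order linear relation among consecutive terms.
Observation: consecutive differences are constant (= 3).
Check at n=2: 1·6 + 3 = 9. ✓

b(n) = b(n-1) + 3, b(0) = 3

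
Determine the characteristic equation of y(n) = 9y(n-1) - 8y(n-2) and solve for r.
Substitute y(n) = rⁿ and divide through by rⁿ⁻²: r² - 9r + 8 = 0
Factor: (r - 8)(r - 1) = 0, so r = 8, 1.
General solution: y(n) = A·8ⁿ + B·1ⁿ

Characteristic: r² - 9r + 8 = 0, Roots: r = 8, 1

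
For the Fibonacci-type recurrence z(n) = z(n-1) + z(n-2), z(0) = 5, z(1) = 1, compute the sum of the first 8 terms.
Computing the sequence terms: 5, 1, 6, 7, 13, 20, 33, 53
Adding these values together:

138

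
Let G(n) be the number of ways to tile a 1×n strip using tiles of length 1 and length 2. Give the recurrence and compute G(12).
Condition on the last tile: it has length 1 (leaving a 1×(n-1) strip) or length 2 (leaving a 1×(n-2) strip), so G(n) = G(n-1) + G(n-2) (order-2 linear recurrence).
For 0 ≤ i < 2 only unit tiles fit, so G(i) = 1.
Iterating the recurrence: G(2) = 2, G(3) = 3, G(4) = 5, G(5) = 8, G(6) = 13, G(7) = 21, G(8) = 34, G(9) = 55, G(10) = 89, G(11) = 144, G(12) = 233.

G(n) = G(n-1) + G(n-2), with G(i) = 1 for 0 ≤ i < 2; G(12) = 233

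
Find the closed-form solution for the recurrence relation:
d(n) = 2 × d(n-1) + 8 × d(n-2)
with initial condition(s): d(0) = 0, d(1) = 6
Recurrence: d(n) = 2 × d(n-1) + 8 × d(n-2), initial: d(0) = 0, d(1) = 6.
Characteristic equation: r² - 2r - 8 = 0, which factors as (r - 4)(r + 2) = 0, so r = 4, -2. General solution d(n) = A·4ⁿ + B·(-2)ⁿ. From d(0) = 0: A + B = 0. From d(1) = 6: 4A - 2B = 6. Solving gives A = 1, B = -1.

d(n) = 4ⁿ - (-2)ⁿ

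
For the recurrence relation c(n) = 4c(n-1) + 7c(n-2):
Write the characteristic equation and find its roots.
Substitute c(n) = rⁿ and divide through by rⁿ⁻²: r² - 4r - 7 = 0
Discriminant: 4² + 4·7 = 44, not a perfect square, so by the quadratic formula r = (4 ± √44)/2.
General solution: c(n) = A·r₁ⁿ + B·r₂ⁿ where r₁,r₂ = (4 ± √44)/2

Characteristic: r² - 4r - 7 = 0, Roots: r = (4 ± √44)/2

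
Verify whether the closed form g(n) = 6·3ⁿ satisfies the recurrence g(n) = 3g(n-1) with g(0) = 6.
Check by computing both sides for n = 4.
From the recurrence with g(0) = 6:
  g(0) = 6, g(1) = 18, g(2) = 54, g(3) = 162, g(4) = 486
  so the recurrence gives g(4) = 486.
From the proposed closed form g(n) = 6·3ⁿ:
  g(4) = 486.
Both sides give 486 at n = 4, and the initial condition(s) match, so the closed form is consistent.

Yes, the closed form is correct.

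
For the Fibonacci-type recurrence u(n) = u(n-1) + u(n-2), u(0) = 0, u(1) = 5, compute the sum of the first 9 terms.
Computing the sequence terms: 0, 5, 5, 10, 15, 25, 40, 65, 105
Adding these values together:

270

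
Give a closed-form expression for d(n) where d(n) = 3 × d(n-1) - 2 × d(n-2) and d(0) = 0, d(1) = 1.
Recurrence: d(n) = 3 × d(n-1) - 2 × d(n-2), initial: d(0) = 0, d(1) = 1.
Characteristic equation: r² - 3r + 2 = 0, which factors as (r - 2)(r - 1) = 0, so r = 2, 1. General solution d(n) = A·2ⁿ + B·1ⁿ. From d(0) = 0: A + B = 0. From d(1) = 1: 2A + 1B = 1. Solving gives A = 1, B = -1.

d(n) = 2ⁿ - 1ⁿ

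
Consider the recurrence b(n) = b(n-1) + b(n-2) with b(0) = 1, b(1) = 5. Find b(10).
Computing the sequence terms:
1, 5, 6, 11, 17, 28, 45, 73, 118, 191, 309

309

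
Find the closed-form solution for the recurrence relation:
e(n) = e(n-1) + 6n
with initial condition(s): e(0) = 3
Recurrence: e(n) = e(n-1) + 6n, initial: e(0) = 3.
Telescoping: e(n) = e(0) + 6·Σᵢ₌₁ⁿ i = 3 + 6·n(n+1)/2.

e(n) = 6·n(n+1)/2 + 3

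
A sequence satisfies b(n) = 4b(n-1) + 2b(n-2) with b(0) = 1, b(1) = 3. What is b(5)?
Computing the sequence terms:
1, 3, 14, 62, 276, 1228

1228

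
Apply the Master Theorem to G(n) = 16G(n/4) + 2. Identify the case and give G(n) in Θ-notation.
Master Theorem template: G(n) = a·G(n/b) + f(n).
Here: a=16, b=4, f(n)=2
Compute log_b(a) = log_4(16) = 2.
f(n) = 2 = O(n^(2-ε)) with ε = 2. Case 1: G(n) = Θ(n^log_b(a)) = Θ(n^2).

Case 1: G(n) = Θ(n^2)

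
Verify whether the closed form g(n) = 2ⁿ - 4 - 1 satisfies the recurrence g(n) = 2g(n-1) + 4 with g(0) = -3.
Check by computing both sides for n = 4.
From the recurrence with g(0) = -3:
  g(0) = -3, g(1) = -2, g(2) = 0, g(3) = 4, g(4) = 12
  so the recurrence gives g(4) = 12.
From the proposed closed form g(n) = 2ⁿ - 4 - 1:
  g(4) = 11.
The recurrence gives 12 but the closed form gives 11, so the closed form does not satisfy the recurrence.

No, the closed form is incorrect.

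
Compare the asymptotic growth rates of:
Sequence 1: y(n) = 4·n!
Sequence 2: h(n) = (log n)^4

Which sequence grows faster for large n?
Comparing growth rates:
Growth-rate hierarchy: log n ≺ any polynomial ≺ any exponential cⁿ (c>1) ≺ n! ≺ nⁿ.
factorial dominates polylogarithmic (log n)^4 asymptotically.

y(n) grows faster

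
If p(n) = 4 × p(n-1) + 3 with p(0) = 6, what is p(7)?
Computing step by step:
p(0) = 6
p(1) = 4 × 6 + 3 = 27
p(2) = 4 × 27 + 3 = 111
p(3) = 4 × 111 + 3 = 447
p(4) = 4 × 447 + 3 = 1791
p(5) = 4 × 1791 + 3 = 7167
p(6) = 4 × 7167 + 3 = 28671
p(7) = 4 × 28671 + 3 = 114687

114687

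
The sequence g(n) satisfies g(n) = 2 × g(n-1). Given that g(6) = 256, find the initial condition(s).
In general g(n) = 2ⁿ · g(0). At n = 6: g(0) = g(6) / 2^6 = 256 / 64 = 4.

g(0) = 4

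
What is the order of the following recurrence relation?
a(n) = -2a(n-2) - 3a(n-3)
The order is the largest lag k for which a(n-k) appears. Here the deepest term is a(n-3), so the order is 3.

Order 3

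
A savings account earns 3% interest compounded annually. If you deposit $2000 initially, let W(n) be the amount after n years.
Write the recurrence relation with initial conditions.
Each year the balance grows by 3%, i.e. is multiplied by 1 + 3/100 = 1.03, so W(n) = 1.03 × W(n-1). The initial deposit gives W(0) = 2000.
Unrolling gives the closed form W(n) = 2000 × (1.03)ⁿ.

W(n) = 1.03 × W(n-1), W(0) = 2000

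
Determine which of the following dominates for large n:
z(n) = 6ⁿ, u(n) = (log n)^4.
Comparing growth rates:
Growth-rate hierarchy: log n ≺ any polynomial ≺ any exponential cⁿ (c>1) ≺ n! ≺ nⁿ.
exponential base 6 dominates polylogarithmic (log n)^4 asymptotically.

z(n) grows faster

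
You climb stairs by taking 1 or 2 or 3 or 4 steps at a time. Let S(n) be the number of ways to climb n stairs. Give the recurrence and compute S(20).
Condition on the size of the last step (1 to 4): before it there were n-1, …, n-4 stairs climbed, and these cases are disjoint, so S(n) = S(n-1) + S(n-2) + S(n-3) + S(n-4) (order-4 linear recurrence).
Initial conditions by direct count (compositions of i into parts ≤ 4): S(1) = 1; S(2) = 2; S(3) = 4; S(4) = 8.
Iterating the recurrence: S(5) = 15, S(6) = 29, S(7) = 56, S(8) = 108, S(9) = 208, S(10) = 401, S(11) = 773, S(12) = 1490, S(13) = 2872, S(14) = 5536, S(15) = 10671, S(16) = 20569, S(17) = 39648, S(18) = 76424, S(19) = 147312, S(20) = 283953.

S(n) = S(n-1) + S(n-2) + S(n-3) + S(n-4), S(1) = 1, S(2) = 2, S(3) = 4, S(4) = 8; S(20) = 283953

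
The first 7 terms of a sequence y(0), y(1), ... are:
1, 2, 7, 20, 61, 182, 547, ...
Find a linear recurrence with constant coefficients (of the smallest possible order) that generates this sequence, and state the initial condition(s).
Look for the lowest-order linear relation among consecutive terms.
Observation: y(n) - 2·y(n-1) - (3)·y(n-2) = 0 holds for the shown terms, and no order-1 relation y(n) = α·y(n-1) + β fits.
Check at n=3: 2·7 + (3)·2 = 20. ✓

y(n) = 2y(n-1) + 3y(n-2), y(0) = 1, y(1) = 2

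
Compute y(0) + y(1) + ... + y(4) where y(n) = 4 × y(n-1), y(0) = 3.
Computing the sequence terms: 3, 12, 48, 192, 768
Adding these values together:

1023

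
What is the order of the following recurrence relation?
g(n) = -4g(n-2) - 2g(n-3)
The order is the largest lag k for which g(n-k) appears. Here the deepest term is g(n-3), so the order is 3.

Order 3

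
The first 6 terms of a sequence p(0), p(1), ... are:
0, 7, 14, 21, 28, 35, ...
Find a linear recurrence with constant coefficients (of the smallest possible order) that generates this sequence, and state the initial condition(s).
Look for the lowest-order linear relation among consecutive terms.
Observation: consecutive differences are constant (= 7).
Check at n=2: 1·7 + 7 = 14. ✓

p(n) = p(n-1) + 7, p(0) = 0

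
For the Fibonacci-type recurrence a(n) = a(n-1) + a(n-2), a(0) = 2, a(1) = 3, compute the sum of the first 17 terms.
Computing the sequence terms: 2, 3, 5, 8, 13, 21, 34, 55, 89, 144, 233, 377, 610, 987, 1597, 2584, 4181
Adding these values together:

10943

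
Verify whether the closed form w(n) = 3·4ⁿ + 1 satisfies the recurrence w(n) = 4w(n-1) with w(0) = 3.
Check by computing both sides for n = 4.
From the recurrence with w(0) = 3:
  w(0) = 3, w(1) = 12, w(2) = 48, w(3) = 192, w(4) = 768
  so the recurrence gives w(4) = 768.
From the proposed closed form w(n) = 3·4ⁿ + 1:
  w(4) = 769.
The recurrence gives 768 but the closed form gives 769, so the closed form does not satisfy the recurrence.

No, the closed form is incorrect.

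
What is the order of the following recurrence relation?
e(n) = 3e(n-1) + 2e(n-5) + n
The order is the largest lag k for which e(n-k) appears. Here the deepest term is e(n-5) (the n term is non-homogeneous and does not affect the order), so the order is 5.

Order 5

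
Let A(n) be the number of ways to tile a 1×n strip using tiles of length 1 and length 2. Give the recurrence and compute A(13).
Condition on the last tile: it has length 1 (leaving a 1×(n-1) strip) or length 2 (leaving a 1×(n-2) strip), so A(n) = A(n-1) + A(n-2) (order-2 linear recurrence).
For 0 ≤ i < 2 only unit tiles fit, so A(i) = 1.
Iterating the recurrence: A(2) = 2, A(3) = 3, A(4) = 5, A(5) = 8, A(6) = 13, A(7) = 21, A(8) = 34, A(9) = 55, A(10) = 89, A(11) = 144, A(12) = 233, A(13) = 377.

A(n) = A(n-1) + A(n-2), with A(i) = 1 for 0 ≤ i < 2; A(13) = 377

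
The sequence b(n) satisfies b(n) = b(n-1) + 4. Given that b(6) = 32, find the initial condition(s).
b(6) = b(0) + 6·4, so b(0) = 32 - 24 = 8.

b(0) = 8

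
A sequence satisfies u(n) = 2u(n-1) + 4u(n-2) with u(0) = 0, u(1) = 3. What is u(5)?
Computing the sequence terms:
0, 3, 6, 24, 72, 240

240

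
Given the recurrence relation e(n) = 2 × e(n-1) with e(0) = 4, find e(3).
Computing step by step:
e(0) = 4
e(1) = 2 × 4 = 8
e(2) = 2 × 8 = 16
e(3) = 2 × 16 = 32

32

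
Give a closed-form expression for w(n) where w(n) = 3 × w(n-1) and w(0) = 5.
Recurrence: w(n) = 3 × w(n-1), initial: w(0) = 5.
Each term is 3 times the previous, so this is geometric with ratio 3. After n steps: w(n) = w(0)·3ⁿ = 5·3ⁿ.

w(n) = 5·3ⁿ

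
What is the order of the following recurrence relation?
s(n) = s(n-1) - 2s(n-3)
The order is the largest lag k for which s(n-k) appears. Here the deepest term is s(n-3), so the order is 3.

Order 3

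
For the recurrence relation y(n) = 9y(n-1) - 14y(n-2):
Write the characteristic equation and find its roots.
Substitute y(n) = rⁿ and divide through by rⁿ⁻²: r² - 9r + 14 = 0
Factor: (r - 7)(r - 2) = 0, so r = 7, 2.
General solution: y(n) = A·7ⁿ + B·2ⁿ

Characteristic: r² - 9r + 14 = 0, Roots: r = 7, 2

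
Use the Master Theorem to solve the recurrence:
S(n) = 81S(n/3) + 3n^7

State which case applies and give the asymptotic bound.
Master Theorem template: S(n) = a·S(n/b) + f(n).
Here: a=81, b=3, f(n)=3n^7
Compute log_b(a) = log_3(81) = 4.
f(n) = 3n^7 = Ω(n^(4+ε)) with ε = 3, and the regularity condition holds (a·f(n/b) = (a/b^7)·f(n) with a/b^7 = 3^-3 < 1). Case 3: S(n) = Θ(f(n)) = Θ(n^7).

Case 3: S(n) = Θ(n^7)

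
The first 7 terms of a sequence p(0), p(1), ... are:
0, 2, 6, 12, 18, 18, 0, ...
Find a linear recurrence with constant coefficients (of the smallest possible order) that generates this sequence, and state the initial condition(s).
Look for the lowest-order linear relation among consecutive terms.
Observation: p(n) - 3·p(n-1) - (-3)·p(n-2) = 0 holds for the shown terms, and no order-1 relation p(n) = α·p(n-1) + β fits.
Check at n=3: 3·6 + (-3)·2 = 12. ✓

p(n) = 3p(n-1) - 3p(n-2), p(0) = 0, p(1) = 2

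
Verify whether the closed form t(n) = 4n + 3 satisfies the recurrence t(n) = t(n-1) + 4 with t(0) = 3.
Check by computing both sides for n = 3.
From the recurrence with t(0) = 3:
  t(0) = 3, t(1) = 7, t(2) = 11, t(3) = 15
  so the recurrence gives t(3) = 15.
From the proposed closed form t(n) = 4n + 3:
  t(3) = 15.
Both sides give 15 at n = 3, and the initial condition(s) match, so the closed form is consistent.

Yes, the closed form is correct.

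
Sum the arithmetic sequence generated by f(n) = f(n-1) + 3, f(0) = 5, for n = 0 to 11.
Computing the sequence terms: 5, 8, 11, 14, 17, 20, 23, 26, 29, 32, 35, 38
Adding these values together:

258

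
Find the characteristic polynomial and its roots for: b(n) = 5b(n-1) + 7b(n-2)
Substitute b(n) = rⁿ and divide through by rⁿ⁻²: r² - 5r - 7 = 0
Discriminant: 5² + 4·7 = 53, not a perfect square, so by the quadratic formula r = (5 ± √53)/2.
General solution: b(n) = A·r₁ⁿ + B·r₂ⁿ where r₁,r₂ = (5 ± √53)/2

Characteristic: r² - 5r - 7 = 0, Roots: r = (5 ± √53)/2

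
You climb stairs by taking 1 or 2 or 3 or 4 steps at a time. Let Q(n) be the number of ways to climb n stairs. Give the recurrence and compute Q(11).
Condition on the size of the last step (1 to 4): before it there were n-1, …, n-4 stairs climbed, and these cases are disjoint, so Q(n) = Q(n-1) + Q(n-2) + Q(n-3) + Q(n-4) (order-4 linear recurrence).
Initial conditions by direct count (compositions of i into parts ≤ 4): Q(1) = 1; Q(2) = 2; Q(3) = 4; Q(4) = 8.
Iterating the recurrence: Q(5) = 15, Q(6) = 29, Q(7) = 56, Q(8) = 108, Q(9) = 208, Q(10) = 401, Q(11) = 773.

Q(n) = Q(n-1) + Q(n-2) + Q(n-3) + Q(n-4), Q(1) = 1, Q(2) = 2, Q(3) = 4, Q(4) = 8; Q(11) = 773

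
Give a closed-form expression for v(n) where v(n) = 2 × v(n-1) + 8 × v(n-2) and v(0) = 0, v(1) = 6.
Recurrence: v(n) = 2 × v(n-1) + 8 × v(n-2), initial: v(0) = 0, v(1) = 6.
Characteristic equation: r² - 2r - 8 = 0, which factors as (r - 4)(r + 2) = 0, so r = 4, -2. General solution v(n) = A·4ⁿ + B·(-2)ⁿ. From v(0) = 0: A + B = 0. From v(1) = 6: 4A - 2B = 6. Solving gives A = 1, B = -1.

v(n) = 4ⁿ - (-2)ⁿ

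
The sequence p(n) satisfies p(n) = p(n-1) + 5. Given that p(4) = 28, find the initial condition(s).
p(4) = p(0) + 4·5, so p(0) = 28 - 20 = 8.

p(0) = 8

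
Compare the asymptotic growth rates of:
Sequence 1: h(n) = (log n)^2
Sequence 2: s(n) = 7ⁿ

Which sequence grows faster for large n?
Comparing growth rates:
Growth-rate hierarchy: log n ≺ any polynomial ≺ any exponential cⁿ (c>1) ≺ n! ≺ nⁿ.
exponential base 7 dominates polylogarithmic (log n)^2 asymptotically.

s(n) grows faster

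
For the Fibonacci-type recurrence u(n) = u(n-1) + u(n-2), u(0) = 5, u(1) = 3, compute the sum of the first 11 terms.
Computing the sequence terms: 5, 3, 8, 11, 19, 30, 49, 79, 128, 207, 335
Adding these values together:

874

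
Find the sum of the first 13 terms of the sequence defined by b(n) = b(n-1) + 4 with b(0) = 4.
Computing the sequence terms: 4, 8, 12, 16, 20, 24, 28, 32, 36, 40, 44, 48, 52
Adding these values together:

364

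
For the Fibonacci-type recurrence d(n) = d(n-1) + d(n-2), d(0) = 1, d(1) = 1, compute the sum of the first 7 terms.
Computing the sequence terms: 1, 1, 2, 3, 5, 8, 13
Adding these values together:

33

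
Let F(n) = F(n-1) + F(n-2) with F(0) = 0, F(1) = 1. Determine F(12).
Computing the sequence terms:
0, 1, 1, 2, 3, 5, 8, 13, 21, 34, 55, 89, 144

144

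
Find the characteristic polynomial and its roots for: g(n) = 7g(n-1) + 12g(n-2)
Substitute g(n) = rⁿ and divide through by rⁿ⁻²: r² - 7r - 12 = 0
Discriminant: 7² + 4·12 = 97, not a perfect square, so by the quadratic formula r = (7 ± √97)/2.
General solution: g(n) = A·r₁ⁿ + B·r₂ⁿ where r₁,r₂ = (7 ± √97)/2

Characteristic: r² - 7r - 12 = 0, Roots: r = (7 ± √97)/2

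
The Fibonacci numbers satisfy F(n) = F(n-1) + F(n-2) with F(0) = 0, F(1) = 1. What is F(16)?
Computing the sequence terms:
0, 1, 1, 2, 3, 5, 8, 13, 21, 34, 55, 89, 144, 233, 377, 610, 987

987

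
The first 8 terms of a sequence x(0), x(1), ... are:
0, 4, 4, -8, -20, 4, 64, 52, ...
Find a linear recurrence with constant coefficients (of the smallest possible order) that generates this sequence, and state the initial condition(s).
Look for the lowest-order linear relation among consecutive terms.
Observation: x(n) - 1·x(n-1) - (-3)·x(n-2) = 0 holds for the shown terms, and no order-1 relation x(n) = α·x(n-1) + β fits.
Check at n=3: 1·4 + (-3)·4 = -8. ✓

x(n) = x(n-1) - 3x(n-2), x(0) = 0, x(1) = 4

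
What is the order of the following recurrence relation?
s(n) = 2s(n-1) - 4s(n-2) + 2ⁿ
The order is the largest lag k for which s(n-k) appears. Here the deepest term is s(n-2) (the 2ⁿ term is non-homogeneous and does not affect the order), so the order is 2.

Order 2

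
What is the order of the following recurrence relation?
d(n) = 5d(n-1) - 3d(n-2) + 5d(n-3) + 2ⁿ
The order is the largest lag k for which d(n-k) appears. Here the deepest term is d(n-3) (the 2ⁿ term is non-homogeneous and does not affect the order), so the order is 3.

Order 3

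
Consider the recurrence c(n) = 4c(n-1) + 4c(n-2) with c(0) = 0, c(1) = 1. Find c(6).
Computing the sequence terms:
0, 1, 4, 20, 96, 464, 2240

2240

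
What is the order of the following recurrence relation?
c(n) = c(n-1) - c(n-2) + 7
The order is the largest lag k for which c(n-k) appears. Here the deepest term is c(n-2) (the 7 term is non-homogeneous and does not affect the order), so the order is 2.

Order 2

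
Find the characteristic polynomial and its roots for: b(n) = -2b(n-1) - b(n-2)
Substitute b(n) = rⁿ and divide through by rⁿ⁻²: r² + 2r + 1 = 0
Factor: (r + 1)² = 0, so r = -1 (double root).
General solution: b(n) = (A + Bn)·(-1)ⁿ

Characteristic: r² + 2r + 1 = 0, Roots: r = -1 (double root)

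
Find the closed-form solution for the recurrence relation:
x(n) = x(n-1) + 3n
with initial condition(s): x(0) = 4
Recurrence: x(n) = x(n-1) + 3n, initial: x(0) = 4.
Telescoping: x(n) = x(0) + 3·Σᵢ₌₁ⁿ i = 4 + 3·n(n+1)/2.

x(n) = 3·n(n+1)/2 + 4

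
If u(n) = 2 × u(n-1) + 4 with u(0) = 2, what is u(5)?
Computing step by step:
u(0) = 2
u(1) = 2 × 2 + 4 = 8
u(2) = 2 × 8 + 4 = 20
u(3) = 2 × 20 + 4 = 44
u(4) = 2 × 44 + 4 = 92
u(5) = 2 × 92 + 4 = 188

188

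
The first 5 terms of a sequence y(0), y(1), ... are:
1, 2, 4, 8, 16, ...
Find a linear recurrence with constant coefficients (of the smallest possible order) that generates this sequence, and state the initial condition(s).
Look for the lowest-order linear relation among consecutive terms.
Observation: each term is 2× the previous.
Check at n=2: 2·2 = 4. ✓

y(n) = 2 × y(n-1), y(0) = 1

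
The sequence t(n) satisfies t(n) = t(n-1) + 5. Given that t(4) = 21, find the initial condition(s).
t(4) = t(0) + 4·5, so t(0) = 21 - 20 = 1.

t(0) = 1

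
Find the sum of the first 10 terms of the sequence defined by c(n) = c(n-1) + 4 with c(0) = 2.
Computing the sequence terms: 2, 6, 10, 14, 18, 22, 26, 30, 34, 38
Adding these values together:

200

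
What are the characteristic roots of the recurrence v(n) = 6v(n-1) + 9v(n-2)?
Substitute v(n) = rⁿ and divide through by rⁿ⁻²: r² - 6r - 9 = 0
Discriminant: 6² + 4·9 = 72, not a perfect square, so by the quadratic formula r = (6 ± √72)/2.
General solution: v(n) = A·r₁ⁿ + B·r₂ⁿ where r₁,r₂ = (6 ± √72)/2

Characteristic: r² - 6r - 9 = 0, Roots: r = (6 ± √72)/2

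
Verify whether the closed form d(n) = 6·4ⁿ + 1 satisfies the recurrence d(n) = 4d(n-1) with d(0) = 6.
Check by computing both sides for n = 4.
From the recurrence with d(0) = 6:
  d(0) = 6, d(1) = 24, d(2) = 96, d(3) = 384, d(4) = 1536
  so the recurrence gives d(4) = 1536.
From the proposed closed form d(n) = 6·4ⁿ + 1:
  d(4) = 1537.
The recurrence gives 1536 but the closed form gives 1537, so the closed form does not satisfy the recurrence.

No, the closed form is incorrect.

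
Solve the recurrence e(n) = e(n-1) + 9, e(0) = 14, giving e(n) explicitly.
Recurrence: e(n) = e(n-1) + 9, initial: e(0) = 14.
Each step adds 9, so e(n) = e(0) + 9n = 9n + 14.

e(n) = 9n + 14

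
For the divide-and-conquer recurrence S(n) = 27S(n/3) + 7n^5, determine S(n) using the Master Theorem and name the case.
Master Theorem template: S(n) = a·S(n/b) + f(n).
Here: a=27, b=3, f(n)=7n^5
Compute log_b(a) = log_3(27) = 3.
f(n) = 7n^5 = Ω(n^(3+ε)) with ε = 2, and the regularity condition holds (a·f(n/b) = (a/b^5)·f(n) with a/b^5 = 3^-2 < 1). Case 3: S(n) = Θ(f(n)) = Θ(n^5).

Case 3: S(n) = Θ(n^5)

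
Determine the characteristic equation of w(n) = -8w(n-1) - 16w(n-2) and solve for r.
Substitute w(n) = rⁿ and divide through by rⁿ⁻²: r² + 8r + 16 = 0
Factor: (r + 4)² = 0, so r = -4 (double root).
General solution: w(n) = (A + Bn)·(-4)ⁿ

Characteristic: r² + 8r + 16 = 0, Roots: r = -4 (double root)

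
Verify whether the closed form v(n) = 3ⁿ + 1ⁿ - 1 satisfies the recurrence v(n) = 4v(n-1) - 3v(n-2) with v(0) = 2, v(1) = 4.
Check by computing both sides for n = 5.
From the recurrence with v(0) = 2, v(1) = 4:
  v(0) = 2, v(1) = 4, v(2) = 10, v(3) = 28, v(4) = 82, v(5) = 244
  so the recurrence gives v(5) = 244.
From the proposed closed form v(n) = 3ⁿ + 1ⁿ - 1:
  v(5) = 243.
The recurrence gives 244 but the closed form gives 243, so the closed form does not satisfy the recurrence.

No, the closed form is incorrect.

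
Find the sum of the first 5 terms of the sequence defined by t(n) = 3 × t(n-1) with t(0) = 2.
Computing the sequence terms: 2, 6, 18, 54, 162
Adding these values together:

242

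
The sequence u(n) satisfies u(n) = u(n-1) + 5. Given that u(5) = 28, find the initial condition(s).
u(5) = u(0) + 5·5, so u(0) = 28 - 25 = 3.

u(0) = 3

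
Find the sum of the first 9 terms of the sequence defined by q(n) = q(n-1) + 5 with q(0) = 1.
Computing the sequence terms: 1, 6, 11, 16, 21, 26, 31, 36, 41
Adding these values together:

189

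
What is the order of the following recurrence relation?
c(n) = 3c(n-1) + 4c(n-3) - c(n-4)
The order is the largest lag k for which c(n-k) appears. Here the deepest term is c(n-4), so the order is 4.

Order 4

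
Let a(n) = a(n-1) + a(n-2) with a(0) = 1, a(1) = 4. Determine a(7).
Computing the sequence terms:
1, 4, 5, 9, 14, 23, 37, 60

60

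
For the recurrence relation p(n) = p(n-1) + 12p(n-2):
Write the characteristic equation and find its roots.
Substitute p(n) = rⁿ and divide through by rⁿ⁻²: r² - r - 12 = 0
Factor: (r - 4)(r + 3) = 0, so r = 4, -3.
General solution: p(n) = A·4ⁿ + B·(-3)ⁿ

Characteristic: r² - r - 12 = 0, Roots: r = 4, -3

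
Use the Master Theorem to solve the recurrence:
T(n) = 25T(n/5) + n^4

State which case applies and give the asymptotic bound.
Master Theorem template: T(n) = a·T(n/b) + f(n).
Here: a=25, b=5, f(n)=n^4
Compute log_b(a) = log_5(25) = 2.
f(n) = n^4 = Ω(n^(2+ε)) with ε = 2, and the regularity condition holds (a·f(n/b) = (a/b^4)·f(n) with a/b^4 = 5^-2 < 1). Case 3: T(n) = Θ(f(n)) = Θ(n^4).

Case 3: T(n) = Θ(n^4)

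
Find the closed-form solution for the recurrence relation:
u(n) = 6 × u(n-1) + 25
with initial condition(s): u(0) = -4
Recurrence: u(n) = 6 × u(n-1) + 25, initial: u(0) = -4.
Try u(n) = A·6ⁿ + C. Substituting: A·6ⁿ + C = 6(A·6ⁿ⁻¹ + C) + 25 = A·6ⁿ + 6C + 25, so C = 6C + 25, giving C = -5. Then u(0) = A - 5 = -4 gives A = 1.

u(n) = 6ⁿ - 5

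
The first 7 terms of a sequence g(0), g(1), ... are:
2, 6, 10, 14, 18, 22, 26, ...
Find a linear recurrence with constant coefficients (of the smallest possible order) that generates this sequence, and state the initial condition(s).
Look for the lowest-order linear relation among consecutive terms.
Observation: consecutive differences are constant (= 4).
Check at n=2: 1·6 + 4 = 10. ✓

g(n) = g(n-1) + 4, g(0) = 2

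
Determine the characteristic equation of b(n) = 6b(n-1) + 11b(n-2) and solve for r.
Substitute b(n) = rⁿ and divide through by rⁿ⁻²: r² - 6r - 11 = 0
Discriminant: 6² + 4·11 = 80, not a perfect square, so by the quadratic formula r = (6 ± √80)/2.
General solution: b(n) = A·r₁ⁿ + B·r₂ⁿ where r₁,r₂ = (6 ± √80)/2

Characteristic: r² - 6r - 11 = 0, Roots: r = (6 ± √80)/2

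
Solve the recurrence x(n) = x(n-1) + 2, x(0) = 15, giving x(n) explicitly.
Recurrence: x(n) = x(n-1) + 2, initial: x(0) = 15.
Each step adds 2, so x(n) = x(0) + 2n = 2n + 15.

x(n) = 2n + 15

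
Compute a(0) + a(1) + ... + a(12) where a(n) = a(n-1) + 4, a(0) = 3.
Computing the sequence terms: 3, 7, 11, 15, 19, 23, 27, 31, 35, 39, 43, 47, 51
Adding these values together:

351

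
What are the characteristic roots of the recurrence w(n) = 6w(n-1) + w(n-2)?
Substitute w(n) = rⁿ and divide through by rⁿ⁻²: r² - 6r - 1 = 0
Discriminant: 6² + 4·1 = 40, not a perfect square, so by the quadratic formula r = (6 ± √40)/2.
General solution: w(n) = A·r₁ⁿ + B·r₂ⁿ where r₁,r₂ = (6 ± √40)/2

Characteristic: r² - 6r - 1 = 0, Roots: r = (6 ± √40)/2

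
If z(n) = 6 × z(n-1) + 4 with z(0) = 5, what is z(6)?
Computing step by step:
z(0) = 5
z(1) = 6 × 5 + 4 = 34
z(2) = 6 × 34 + 4 = 208
z(3) = 6 × 208 + 4 = 1252
z(4) = 6 × 1252 + 4 = 7516
z(5) = 6 × 7516 + 4 = 45100
z(6) = 6 × 45100 + 4 = 270604

270604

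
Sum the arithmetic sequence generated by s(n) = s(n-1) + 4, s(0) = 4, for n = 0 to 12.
Computing the sequence terms: 4, 8, 12, 16, 20, 24, 28, 32, 36, 40, 44, 48, 52
Adding these values together:

364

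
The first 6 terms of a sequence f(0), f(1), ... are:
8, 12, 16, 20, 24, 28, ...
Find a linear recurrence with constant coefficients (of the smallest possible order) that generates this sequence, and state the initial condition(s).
Look for the lowest-order linear relation among consecutive terms.
Observation: consecutive differences are constant (= 4).
Check at n=2: 1·12 + 4 = 16. ✓

f(n) = f(n-1) + 4, f(0) = 8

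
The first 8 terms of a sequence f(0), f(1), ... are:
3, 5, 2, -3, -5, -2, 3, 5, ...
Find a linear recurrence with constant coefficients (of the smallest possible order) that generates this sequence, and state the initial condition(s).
Look for the lowest-order linear relation among consecutive terms.
Observation: f(n) - 1·f(n-1) - (-1)·f(n-2) = 0 holds for the shown terms, and no order-1 relation f(n) = α·f(n-1) + β fits.
Check at n=3: 1·2 + (-1)·5 = -3. ✓

f(n) = f(n-1) - f(n-2), f(0) = 3, f(1) = 5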